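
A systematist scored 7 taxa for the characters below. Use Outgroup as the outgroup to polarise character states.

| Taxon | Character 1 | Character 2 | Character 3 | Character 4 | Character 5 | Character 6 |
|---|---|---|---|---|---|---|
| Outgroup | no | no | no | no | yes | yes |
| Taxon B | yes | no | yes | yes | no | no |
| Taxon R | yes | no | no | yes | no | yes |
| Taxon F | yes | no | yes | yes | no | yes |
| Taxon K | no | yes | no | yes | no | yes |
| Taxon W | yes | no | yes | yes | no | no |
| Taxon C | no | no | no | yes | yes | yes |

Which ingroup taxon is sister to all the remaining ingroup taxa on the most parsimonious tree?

Character polarity is set by the outgroup: the derived state is whichever differs from the outgroup's state, so for Character 5, Character 6 the derived state is 'no', and for the remaining characters it is 'yes'.
Character 1 (derived state 'yes') is shared by Taxon B, Taxon F, Taxon R, and Taxon W — a synapomorphy uniting that clade.
Character 2 (derived state 'yes') is unique to Taxon K (autapomorphy; uninformative for grouping).
Character 3 (derived state 'yes') is shared by Taxon B, Taxon F, and Taxon W — a synapomorphy uniting that clade.
Character 4 (derived state 'yes') is shared by all ingroup taxa — unites the whole ingroup.
Character 5 (derived state 'no') is shared by Taxon B, Taxon F, Taxon K, Taxon R, and Taxon W — a synapomorphy uniting that clade.
Character 6 (derived state 'no') is shared by Taxon B and Taxon W — a synapomorphy uniting that clade.
Most parsimonious ingroup topology: (((((Taxon B,Taxon W),Taxon F),Taxon R),Taxon K),Taxon C).
Taxon C is sister to the clade containing all other ingroup taxa, so it is the earliest-diverging (most basal) ingroup lineage.

Taxon C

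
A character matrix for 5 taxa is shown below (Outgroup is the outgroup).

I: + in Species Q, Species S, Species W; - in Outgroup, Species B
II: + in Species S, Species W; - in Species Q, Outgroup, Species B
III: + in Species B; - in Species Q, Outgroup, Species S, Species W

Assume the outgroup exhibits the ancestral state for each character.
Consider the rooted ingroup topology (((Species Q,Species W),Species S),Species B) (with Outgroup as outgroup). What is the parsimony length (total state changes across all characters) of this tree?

Map each character onto (((Species Q,Species W),Species S),Species B) (rooted by Outgroup) and count the minimum state changes it requires (Fitch parsimony):
I: 1; II: 2; III: 1.
Total tree length = 4.

4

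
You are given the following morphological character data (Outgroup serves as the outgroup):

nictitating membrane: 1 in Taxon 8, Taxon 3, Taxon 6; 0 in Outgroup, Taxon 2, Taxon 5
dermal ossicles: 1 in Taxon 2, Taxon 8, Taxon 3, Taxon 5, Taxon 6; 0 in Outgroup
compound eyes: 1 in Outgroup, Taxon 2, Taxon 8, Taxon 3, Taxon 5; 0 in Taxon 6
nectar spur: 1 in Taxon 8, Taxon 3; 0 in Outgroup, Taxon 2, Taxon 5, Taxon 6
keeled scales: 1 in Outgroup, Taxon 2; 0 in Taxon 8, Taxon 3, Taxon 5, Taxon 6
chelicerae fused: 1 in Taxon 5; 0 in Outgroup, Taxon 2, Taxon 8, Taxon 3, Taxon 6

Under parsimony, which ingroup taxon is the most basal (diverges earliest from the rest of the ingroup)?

Taxon 2

Character polarity is set by the outgroup: the derived state is whichever differs from the outgroup's state, so for compound eyes, keeled scales the derived state is '0', and for the remaining characters it is '1'.
nictitating membrane: derived state '1' in Taxon 3, Taxon 6, and Taxon 8 only — synapomorphy for {Taxon 3, Taxon 6, Taxon 8}.
dermal ossicles (derived state '1') is shared by all ingroup taxa — unites the whole ingroup.
compound eyes: derived state '0' in Taxon 6 only — an autapomorphy, so it tells us nothing about relationships among taxa.
Only Taxon 3 and Taxon 8 show the derived state '1' for nectar spur, supporting them as a clade.
keeled scales: derived state '0' in Taxon 3, Taxon 5, Taxon 6, and Taxon 8 only — synapomorphy for {Taxon 3, Taxon 5, Taxon 6, Taxon 8}.
chelicerae fused: derived state '1' in Taxon 5 only — an autapomorphy, so it tells us nothing about relationships among taxa.
Most parsimonious ingroup topology: (Taxon 2,(((Taxon 8,Taxon 3),Taxon 6),Taxon 5)).
Taxon 2 is sister to the clade containing all other ingroup taxa, so it is the earliest-diverging (most basal) ingroup lineage.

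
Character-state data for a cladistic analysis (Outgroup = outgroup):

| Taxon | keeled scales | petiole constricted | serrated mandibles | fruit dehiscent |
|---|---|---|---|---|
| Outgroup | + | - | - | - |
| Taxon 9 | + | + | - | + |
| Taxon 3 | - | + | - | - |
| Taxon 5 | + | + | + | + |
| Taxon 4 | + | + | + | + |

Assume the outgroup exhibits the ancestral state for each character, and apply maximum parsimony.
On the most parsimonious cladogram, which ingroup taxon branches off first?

Taxon 3

Character polarity is set by the outgroup: the derived state is whichever differs from the outgroup's state, so for keeled scales the derived state is '-', and for the remaining characters it is '+'.
keeled scales (derived state '-') is unique to Taxon 3 (autapomorphy; uninformative for grouping).
All ingroup taxa share the derived state '+' for petiole constricted; it defines the ingroup but does not resolve relationships within it.
serrated mandibles (derived state '+') is shared by Taxon 4 and Taxon 5 — a synapomorphy uniting that clade.
fruit dehiscent: derived state '+' in Taxon 4, Taxon 5, and Taxon 9 only — synapomorphy for {Taxon 4, Taxon 5, Taxon 9}.
Most parsimonious ingroup topology: ((Taxon 9,(Taxon 5,Taxon 4)),Taxon 3).
Taxon 3 is sister to the clade containing all other ingroup taxa, so it is the earliest-diverging (most basal) ingroup lineage.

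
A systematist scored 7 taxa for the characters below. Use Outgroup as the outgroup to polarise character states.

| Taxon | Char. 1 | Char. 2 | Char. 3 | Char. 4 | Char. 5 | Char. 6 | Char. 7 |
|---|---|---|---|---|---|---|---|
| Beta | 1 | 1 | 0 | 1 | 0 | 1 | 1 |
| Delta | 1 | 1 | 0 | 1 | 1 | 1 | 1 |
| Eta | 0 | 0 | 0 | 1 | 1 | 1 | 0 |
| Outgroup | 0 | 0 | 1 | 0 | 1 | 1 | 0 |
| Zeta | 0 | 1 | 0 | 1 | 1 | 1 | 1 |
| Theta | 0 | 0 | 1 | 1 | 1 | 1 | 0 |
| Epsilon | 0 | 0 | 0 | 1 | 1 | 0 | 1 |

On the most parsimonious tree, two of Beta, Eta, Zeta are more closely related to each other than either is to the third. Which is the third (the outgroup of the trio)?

Eta

Character polarity is set by the outgroup: the derived state is whichever differs from the outgroup's state, so for Char. 3, Char. 5, Char. 6 the derived state is '0', and for the remaining characters it is '1'.
Char. 1: derived state '1' in Beta and Delta only — synapomorphy for {Beta, Delta}.
Only Beta, Delta, and Zeta show the derived state '1' for Char. 2, supporting them as a clade.
Char. 3: derived state '0' in Beta, Delta, Epsilon, Eta, and Zeta only — synapomorphy for {Beta, Delta, Epsilon, Eta, Zeta}.
All ingroup taxa share the derived state '1' for Char. 4; it defines the ingroup but does not resolve relationships within it.
Char. 5 (derived state '0') is unique to Beta (autapomorphy; uninformative for grouping).
Char. 6: derived state '0' in Epsilon only — an autapomorphy, so it tells us nothing about relationships among taxa.
Char. 7 (derived state '1') is shared by Beta, Delta, Epsilon, and Zeta — a synapomorphy uniting that clade.
Most parsimonious ingroup topology: (((((Delta,Beta),Zeta),Epsilon),Eta),Theta).
Beta and Zeta share a more recent common ancestor with each other than either does with Eta, so Eta is the least closely related of the three.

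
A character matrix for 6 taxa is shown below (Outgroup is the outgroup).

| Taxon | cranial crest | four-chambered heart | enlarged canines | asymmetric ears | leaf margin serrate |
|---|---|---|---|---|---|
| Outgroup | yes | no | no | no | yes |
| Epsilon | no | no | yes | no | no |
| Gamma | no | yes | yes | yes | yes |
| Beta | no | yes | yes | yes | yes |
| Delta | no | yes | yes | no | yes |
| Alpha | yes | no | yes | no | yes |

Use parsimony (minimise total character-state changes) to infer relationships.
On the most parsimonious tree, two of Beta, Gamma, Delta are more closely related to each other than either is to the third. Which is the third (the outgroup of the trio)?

Character polarity is set by the outgroup: the derived state is whichever differs from the outgroup's state, so for cranial crest, leaf margin serrate the derived state is 'no', and for the remaining characters it is 'yes'.
Only Beta, Delta, Epsilon, and Gamma show the derived state 'no' for cranial crest, supporting them as a clade.
four-chambered heart: derived state 'yes' in Beta, Delta, and Gamma only — synapomorphy for {Beta, Delta, Gamma}.
All ingroup taxa share the derived state 'yes' for enlarged canines; it defines the ingroup but does not resolve relationships within it.
asymmetric ears (derived state 'yes') is shared by Beta and Gamma — a synapomorphy uniting that clade.
leaf margin serrate (derived state 'no') is unique to Epsilon (autapomorphy; uninformative for grouping).
Most parsimonious ingroup topology: ((Epsilon,((Gamma,Beta),Delta)),Alpha).
Gamma and Beta share a more recent common ancestor with each other than either does with Delta, so Delta is the least closely related of the three.

Delta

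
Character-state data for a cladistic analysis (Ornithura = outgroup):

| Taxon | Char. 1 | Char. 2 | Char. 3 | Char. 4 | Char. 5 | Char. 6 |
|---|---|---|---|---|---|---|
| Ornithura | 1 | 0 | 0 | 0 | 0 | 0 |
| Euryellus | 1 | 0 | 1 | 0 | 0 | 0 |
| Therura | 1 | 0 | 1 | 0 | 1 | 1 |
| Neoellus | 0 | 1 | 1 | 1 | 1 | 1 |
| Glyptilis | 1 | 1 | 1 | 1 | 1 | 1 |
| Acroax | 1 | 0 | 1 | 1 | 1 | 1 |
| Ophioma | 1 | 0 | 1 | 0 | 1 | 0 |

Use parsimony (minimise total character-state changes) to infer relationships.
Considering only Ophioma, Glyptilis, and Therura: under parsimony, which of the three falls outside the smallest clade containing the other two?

Ophioma

Character polarity is set by the outgroup: the derived state is whichever differs from the outgroup's state, so for Char. 1 the derived state is '0', and for the remaining characters it is '1'.
Char. 1: derived state '0' in Neoellus only — an autapomorphy, so it tells us nothing about relationships among taxa.
Only Glyptilis and Neoellus show the derived state '1' for Char. 2, supporting them as a clade.
All ingroup taxa share the derived state '1' for Char. 3; it defines the ingroup but does not resolve relationships within it.
Char. 4 (derived state '1') is shared by Acroax, Glyptilis, and Neoellus — a synapomorphy uniting that clade.
Char. 5 (derived state '1') is shared by Acroax, Glyptilis, Neoellus, Ophioma, and Therura — a synapomorphy uniting that clade.
Char. 6 (derived state '1') is shared by Acroax, Glyptilis, Neoellus, and Therura — a synapomorphy uniting that clade.
Most parsimonious ingroup topology: (Euryellus,((Therura,((Neoellus,Glyptilis),Acroax)),Ophioma)).
Therura and Glyptilis share a more recent common ancestor with each other than either does with Ophioma, so Ophioma is the least closely related of the three.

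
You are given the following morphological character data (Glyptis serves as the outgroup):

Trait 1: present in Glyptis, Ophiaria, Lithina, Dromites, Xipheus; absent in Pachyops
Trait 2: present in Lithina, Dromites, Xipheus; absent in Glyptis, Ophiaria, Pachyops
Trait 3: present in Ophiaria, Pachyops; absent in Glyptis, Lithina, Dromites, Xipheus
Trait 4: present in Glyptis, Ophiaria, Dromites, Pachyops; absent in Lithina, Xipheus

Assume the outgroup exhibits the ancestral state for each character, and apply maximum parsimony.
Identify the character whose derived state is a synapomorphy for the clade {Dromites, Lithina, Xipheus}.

Trait 2

Character polarity is set by the outgroup: the derived state is whichever differs from the outgroup's state, so for Trait 1, Trait 4 the derived state is 'absent', and for the remaining characters it is 'present'.
Trait 1: derived state 'absent' in Pachyops only — an autapomorphy, so it tells us nothing about relationships among taxa.
Only Dromites, Lithina, and Xipheus show the derived state 'present' for Trait 2, supporting them as a clade.
Only Ophiaria and Pachyops show the derived state 'present' for Trait 3, supporting them as a clade.
Trait 4 (derived state 'absent') is shared by Lithina and Xipheus — a synapomorphy uniting that clade.
Most parsimonious ingroup topology: ((Ophiaria,Pachyops),((Lithina,Xipheus),Dromites)).
The clade {Dromites, Lithina, Xipheus} is supported by Trait 2: its derived state 'present' occurs in exactly those taxa and in no other taxon (including the outgroup).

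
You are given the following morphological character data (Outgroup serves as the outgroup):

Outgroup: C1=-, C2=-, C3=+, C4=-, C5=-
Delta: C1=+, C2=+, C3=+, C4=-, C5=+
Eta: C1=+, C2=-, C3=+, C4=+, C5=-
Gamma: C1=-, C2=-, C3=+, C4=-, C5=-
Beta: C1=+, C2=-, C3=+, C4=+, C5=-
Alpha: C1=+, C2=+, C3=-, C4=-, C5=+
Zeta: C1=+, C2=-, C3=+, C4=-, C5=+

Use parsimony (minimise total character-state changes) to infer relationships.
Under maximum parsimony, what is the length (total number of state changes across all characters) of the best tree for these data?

5

Character polarity is set by the outgroup: the derived state is whichever differs from the outgroup's state, so for C3 the derived state is '-', and for the remaining characters it is '+'.
Only Alpha, Beta, Delta, Eta, and Zeta show the derived state '+' for C1, supporting them as a clade.
C2: derived state '+' in Alpha and Delta only — synapomorphy for {Alpha, Delta}.
C3: derived state '-' in Alpha only — an autapomorphy, so it tells us nothing about relationships among taxa.
C4: derived state '+' in Beta and Eta only — synapomorphy for {Beta, Eta}.
C5: derived state '+' in Alpha, Delta, and Zeta only — synapomorphy for {Alpha, Delta, Zeta}.
Most parsimonious ingroup topology: ((((Delta,Alpha),Zeta),(Eta,Beta)),Gamma).
Changes per character on this tree: C1: 1; C2: 1; C3: 1; C4: 1; C5: 1.
Total = 5.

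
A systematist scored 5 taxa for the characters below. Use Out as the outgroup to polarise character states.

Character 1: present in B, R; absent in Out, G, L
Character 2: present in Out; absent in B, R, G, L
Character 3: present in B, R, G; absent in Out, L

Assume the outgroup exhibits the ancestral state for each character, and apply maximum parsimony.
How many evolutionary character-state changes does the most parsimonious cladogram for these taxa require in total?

3

Character polarity is set by the outgroup: the derived state is whichever differs from the outgroup's state, so for Character 2 the derived state is 'absent', and for the remaining characters it is 'present'.
Character 1 (derived state 'present') is shared by B and R — a synapomorphy uniting that clade.
Character 2 (derived state 'absent') is shared by all ingroup taxa — unites the whole ingroup.
Character 3 (derived state 'present') is shared by B, G, and R — a synapomorphy uniting that clade.
Most parsimonious ingroup topology: (((B,R),G),L).
Changes per character on this tree: Character 1: 1; Character 2: 1; Character 3: 1.
Total = 3.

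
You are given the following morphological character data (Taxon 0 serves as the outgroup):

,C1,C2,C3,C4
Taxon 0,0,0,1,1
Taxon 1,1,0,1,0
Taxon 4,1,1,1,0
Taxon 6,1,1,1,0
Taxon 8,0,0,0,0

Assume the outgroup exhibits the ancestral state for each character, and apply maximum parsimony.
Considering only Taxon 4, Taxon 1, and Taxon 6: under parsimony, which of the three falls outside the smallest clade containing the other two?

Taxon 1

Character polarity is set by the outgroup: the derived state is whichever differs from the outgroup's state, so for C3, C4 the derived state is '0', and for the remaining characters it is '1'.
Only Taxon 1, Taxon 4, and Taxon 6 show the derived state '1' for C1, supporting them as a clade.
C2: derived state '1' in Taxon 4 and Taxon 6 only — synapomorphy for {Taxon 4, Taxon 6}.
C3: derived state '0' in Taxon 8 only — an autapomorphy, so it tells us nothing about relationships among taxa.
All ingroup taxa share the derived state '0' for C4; it defines the ingroup but does not resolve relationships within it.
Most parsimonious ingroup topology: ((Taxon 1,(Taxon 4,Taxon 6)),Taxon 8).
Taxon 6 and Taxon 4 share a more recent common ancestor with each other than either does with Taxon 1, so Taxon 1 is the least closely related of the three.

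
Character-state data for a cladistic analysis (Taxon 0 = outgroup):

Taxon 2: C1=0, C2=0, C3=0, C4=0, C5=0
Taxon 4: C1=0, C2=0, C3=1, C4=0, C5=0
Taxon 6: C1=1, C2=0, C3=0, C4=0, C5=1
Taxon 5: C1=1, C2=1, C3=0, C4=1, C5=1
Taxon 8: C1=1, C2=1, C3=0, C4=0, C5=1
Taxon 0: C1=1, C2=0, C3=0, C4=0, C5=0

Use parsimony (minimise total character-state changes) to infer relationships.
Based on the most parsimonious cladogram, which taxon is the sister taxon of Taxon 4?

Taxon 2

Character polarity is set by the outgroup: the derived state is whichever differs from the outgroup's state, so for C1 the derived state is '0', and for the remaining characters it is '1'.
C1: derived state '0' in Taxon 2 and Taxon 4 only — synapomorphy for {Taxon 2, Taxon 4}.
C2: derived state '1' in Taxon 5 and Taxon 8 only — synapomorphy for {Taxon 5, Taxon 8}.
C3 (derived state '1') is unique to Taxon 4 (autapomorphy; uninformative for grouping).
C4 (derived state '1') is unique to Taxon 5 (autapomorphy; uninformative for grouping).
C5 (derived state '1') is shared by Taxon 5, Taxon 6, and Taxon 8 — a synapomorphy uniting that clade.
Most parsimonious ingroup topology: (((Taxon 5,Taxon 8),Taxon 6),(Taxon 4,Taxon 2)).
Taxon 4 and Taxon 2 form a cherry on this tree, so they are sister taxa.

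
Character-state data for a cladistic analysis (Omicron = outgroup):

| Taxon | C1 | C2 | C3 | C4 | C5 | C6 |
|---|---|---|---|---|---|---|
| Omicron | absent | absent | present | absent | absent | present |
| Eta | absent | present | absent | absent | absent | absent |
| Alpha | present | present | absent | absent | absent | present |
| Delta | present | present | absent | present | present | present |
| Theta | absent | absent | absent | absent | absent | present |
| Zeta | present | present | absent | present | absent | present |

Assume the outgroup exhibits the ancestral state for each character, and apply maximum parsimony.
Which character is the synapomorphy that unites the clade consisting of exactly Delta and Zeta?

C4

Character polarity is set by the outgroup: the derived state is whichever differs from the outgroup's state, so for C3, C6 the derived state is 'absent', and for the remaining characters it is 'present'.
C1: derived state 'present' in Alpha, Delta, and Zeta only — synapomorphy for {Alpha, Delta, Zeta}.
C2 (derived state 'present') is shared by Alpha, Delta, Eta, and Zeta — a synapomorphy uniting that clade.
All ingroup taxa share the derived state 'absent' for C3; it defines the ingroup but does not resolve relationships within it.
Only Delta and Zeta show the derived state 'present' for C4, supporting them as a clade.
C5 (derived state 'present') is unique to Delta (autapomorphy; uninformative for grouping).
C6 (derived state 'absent') is unique to Eta (autapomorphy; uninformative for grouping).
Most parsimonious ingroup topology: ((((Zeta,Delta),Alpha),Eta),Theta).
The clade {Delta, Zeta} is supported by C4: its derived state 'present' occurs in exactly those taxa and in no other taxon (including the outgroup).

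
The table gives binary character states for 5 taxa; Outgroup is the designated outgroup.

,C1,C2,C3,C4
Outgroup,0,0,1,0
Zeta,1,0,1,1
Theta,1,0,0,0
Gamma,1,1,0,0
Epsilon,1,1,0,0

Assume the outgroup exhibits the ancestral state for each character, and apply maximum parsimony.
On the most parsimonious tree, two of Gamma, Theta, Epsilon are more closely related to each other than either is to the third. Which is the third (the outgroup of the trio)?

Character polarity is set by the outgroup: the derived state is whichever differs from the outgroup's state, so for C3 the derived state is '0', and for the remaining characters it is '1'.
C1 (derived state '1') is shared by all ingroup taxa — unites the whole ingroup.
Only Epsilon and Gamma show the derived state '1' for C2, supporting them as a clade.
Only Epsilon, Gamma, and Theta show the derived state '0' for C3, supporting them as a clade.
C4: derived state '1' in Zeta only — an autapomorphy, so it tells us nothing about relationships among taxa.
Most parsimonious ingroup topology: (((Gamma,Epsilon),Theta),Zeta).
Gamma and Epsilon share a more recent common ancestor with each other than either does with Theta, so Theta is the least closely related of the three.

Theta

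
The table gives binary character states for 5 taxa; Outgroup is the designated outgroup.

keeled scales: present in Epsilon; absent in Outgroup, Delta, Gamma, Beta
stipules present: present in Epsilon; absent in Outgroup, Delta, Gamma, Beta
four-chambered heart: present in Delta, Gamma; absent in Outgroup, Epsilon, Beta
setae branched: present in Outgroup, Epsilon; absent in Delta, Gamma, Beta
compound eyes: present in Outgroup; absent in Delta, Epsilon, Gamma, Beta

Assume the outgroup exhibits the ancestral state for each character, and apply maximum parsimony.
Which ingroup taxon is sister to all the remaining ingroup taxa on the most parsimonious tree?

Character polarity is set by the outgroup: the derived state is whichever differs from the outgroup's state, so for setae branched, compound eyes the derived state is 'absent', and for the remaining characters it is 'present'.
keeled scales: derived state 'present' in Epsilon only — an autapomorphy, so it tells us nothing about relationships among taxa.
stipules present: derived state 'present' in Epsilon only — an autapomorphy, so it tells us nothing about relationships among taxa.
Only Delta and Gamma show the derived state 'present' for four-chambered heart, supporting them as a clade.
Only Beta, Delta, and Gamma show the derived state 'absent' for setae branched, supporting them as a clade.
compound eyes (derived state 'absent') is shared by all ingroup taxa — unites the whole ingroup.
Most parsimonious ingroup topology: (Epsilon,(Beta,(Gamma,Delta))).
Epsilon is sister to the clade containing all other ingroup taxa, so it is the earliest-diverging (most basal) ingroup lineage.

Epsilon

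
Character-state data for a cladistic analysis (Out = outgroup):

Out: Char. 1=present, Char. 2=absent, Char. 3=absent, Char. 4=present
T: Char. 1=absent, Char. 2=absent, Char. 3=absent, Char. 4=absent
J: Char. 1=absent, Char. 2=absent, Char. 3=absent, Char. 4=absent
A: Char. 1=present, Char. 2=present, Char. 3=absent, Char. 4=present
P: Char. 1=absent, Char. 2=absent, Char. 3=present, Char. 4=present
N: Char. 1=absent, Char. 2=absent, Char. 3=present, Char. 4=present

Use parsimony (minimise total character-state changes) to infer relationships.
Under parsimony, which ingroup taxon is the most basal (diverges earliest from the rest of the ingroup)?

Character polarity is set by the outgroup: the derived state is whichever differs from the outgroup's state, so for Char. 1, Char. 4 the derived state is 'absent', and for the remaining characters it is 'present'.
Char. 1 (derived state 'absent') is shared by J, N, P, and T — a synapomorphy uniting that clade.
Char. 2 (derived state 'present') is unique to A (autapomorphy; uninformative for grouping).
Only N and P show the derived state 'present' for Char. 3, supporting them as a clade.
Char. 4 (derived state 'absent') is shared by J and T — a synapomorphy uniting that clade.
Most parsimonious ingroup topology: (((T,J),(P,N)),A).
A is sister to the clade containing all other ingroup taxa, so it is the earliest-diverging (most basal) ingroup lineage.

A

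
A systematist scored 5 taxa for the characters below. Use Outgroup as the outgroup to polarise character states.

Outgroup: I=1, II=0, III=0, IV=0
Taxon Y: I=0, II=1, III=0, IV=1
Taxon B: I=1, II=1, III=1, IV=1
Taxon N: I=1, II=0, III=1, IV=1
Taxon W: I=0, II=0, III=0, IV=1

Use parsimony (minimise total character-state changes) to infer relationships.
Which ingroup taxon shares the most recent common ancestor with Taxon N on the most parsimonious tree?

Character polarity is set by the outgroup: the derived state is whichever differs from the outgroup's state, so for I the derived state is '0', and for the remaining characters it is '1'.
I: derived state '0' in Taxon W and Taxon Y only — synapomorphy for {Taxon W, Taxon Y}.
II (state '1') occurs in Taxon B and Taxon Y but conflicts with the nesting implied by the other characters — most parsimoniously interpreted as homoplasy.
III (derived state '1') is shared by Taxon B and Taxon N — a synapomorphy uniting that clade.
All ingroup taxa share the derived state '1' for IV; it defines the ingroup but does not resolve relationships within it.
Most parsimonious ingroup topology: ((Taxon W,Taxon Y),(Taxon B,Taxon N)).
Taxon N and Taxon B form a cherry on this tree, so they are sister taxa.

Taxon B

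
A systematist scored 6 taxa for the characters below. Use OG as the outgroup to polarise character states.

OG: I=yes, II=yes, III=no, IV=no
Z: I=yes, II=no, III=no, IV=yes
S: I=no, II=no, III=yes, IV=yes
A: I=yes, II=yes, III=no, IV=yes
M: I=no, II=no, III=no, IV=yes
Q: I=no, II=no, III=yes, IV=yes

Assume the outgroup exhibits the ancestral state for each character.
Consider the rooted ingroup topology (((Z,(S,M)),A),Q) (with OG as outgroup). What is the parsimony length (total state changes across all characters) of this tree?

7

Map each character onto (((Z,(S,M)),A),Q) (rooted by OG) and count the minimum state changes it requires (Fitch parsimony):
I: 2; II: 2; III: 2; IV: 1.
Total tree length = 7.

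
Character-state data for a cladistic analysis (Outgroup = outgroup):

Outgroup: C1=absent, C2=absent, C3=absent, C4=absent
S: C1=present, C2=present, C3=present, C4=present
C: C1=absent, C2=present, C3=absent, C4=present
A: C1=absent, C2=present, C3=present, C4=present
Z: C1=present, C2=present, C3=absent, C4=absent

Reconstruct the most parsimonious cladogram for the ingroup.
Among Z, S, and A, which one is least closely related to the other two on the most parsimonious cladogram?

The outgroup has state 'absent' for every character, so 'present' is the derived state throughout.
C1 (state 'present') occurs in S and Z but conflicts with the nesting implied by the other characters — most parsimoniously interpreted as homoplasy.
All ingroup taxa share the derived state 'present' for C2; it defines the ingroup but does not resolve relationships within it.
C3 (derived state 'present') is shared by A and S — a synapomorphy uniting that clade.
Only A, C, and S show the derived state 'present' for C4, supporting them as a clade.
Most parsimonious ingroup topology: (((S,A),C),Z).
A and S share a more recent common ancestor with each other than either does with Z, so Z is the least closely related of the three.

Z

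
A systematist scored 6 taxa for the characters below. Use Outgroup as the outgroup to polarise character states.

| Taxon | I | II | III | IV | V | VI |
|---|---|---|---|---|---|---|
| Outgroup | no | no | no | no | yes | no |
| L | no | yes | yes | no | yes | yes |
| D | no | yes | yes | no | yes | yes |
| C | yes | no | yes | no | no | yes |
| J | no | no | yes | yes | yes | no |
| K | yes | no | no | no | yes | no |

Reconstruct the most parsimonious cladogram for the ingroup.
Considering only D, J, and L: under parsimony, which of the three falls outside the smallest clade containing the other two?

Character polarity is set by the outgroup: the derived state is whichever differs from the outgroup's state, so for V the derived state is 'no', and for the remaining characters it is 'yes'.
I groups C and K, which is incompatible with the clades supported by the remaining characters; treating it as convergent (homoplasy) costs fewer steps than any alternative tree.
Only D and L show the derived state 'yes' for II, supporting them as a clade.
III (derived state 'yes') is shared by C, D, J, and L — a synapomorphy uniting that clade.
IV (derived state 'yes') is unique to J (autapomorphy; uninformative for grouping).
V (derived state 'no') is unique to C (autapomorphy; uninformative for grouping).
Only C, D, and L show the derived state 'yes' for VI, supporting them as a clade.
Most parsimonious ingroup topology: ((((L,D),C),J),K).
D and L share a more recent common ancestor with each other than either does with J, so J is the least closely related of the three.

J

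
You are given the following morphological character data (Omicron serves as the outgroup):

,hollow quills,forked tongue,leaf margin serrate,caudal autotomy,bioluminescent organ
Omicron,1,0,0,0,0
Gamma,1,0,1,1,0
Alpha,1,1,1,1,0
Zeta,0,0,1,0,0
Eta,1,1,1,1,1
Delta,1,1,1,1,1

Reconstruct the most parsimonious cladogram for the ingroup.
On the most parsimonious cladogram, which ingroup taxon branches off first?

Character polarity is set by the outgroup: the derived state is whichever differs from the outgroup's state, so for hollow quills the derived state is '0', and for the remaining characters it is '1'.
hollow quills (derived state '0') is unique to Zeta (autapomorphy; uninformative for grouping).
Only Alpha, Delta, and Eta show the derived state '1' for forked tongue, supporting them as a clade.
leaf margin serrate (derived state '1') is shared by all ingroup taxa — unites the whole ingroup.
caudal autotomy (derived state '1') is shared by Alpha, Delta, Eta, and Gamma — a synapomorphy uniting that clade.
bioluminescent organ (derived state '1') is shared by Delta and Eta — a synapomorphy uniting that clade.
Most parsimonious ingroup topology: ((Gamma,(Alpha,(Eta,Delta))),Zeta).
Zeta is sister to the clade containing all other ingroup taxa, so it is the earliest-diverging (most basal) ingroup lineage.

Zeta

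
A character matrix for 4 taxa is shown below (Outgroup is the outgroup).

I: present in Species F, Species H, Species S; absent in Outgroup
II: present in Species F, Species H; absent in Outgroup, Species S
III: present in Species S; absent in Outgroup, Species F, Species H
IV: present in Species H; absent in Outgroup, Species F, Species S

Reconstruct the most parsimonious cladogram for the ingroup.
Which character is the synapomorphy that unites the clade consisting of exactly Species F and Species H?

The outgroup has state 'absent' for every character, so 'present' is the derived state throughout.
All ingroup taxa share the derived state 'present' for I; it defines the ingroup but does not resolve relationships within it.
Only Species F and Species H show the derived state 'present' for II, supporting them as a clade.
III: derived state 'present' in Species S only — an autapomorphy, so it tells us nothing about relationships among taxa.
IV (derived state 'present') is unique to Species H (autapomorphy; uninformative for grouping).
Most parsimonious ingroup topology: ((Species F,Species H),Species S).
The clade {Species F, Species H} is supported by II: its derived state 'present' occurs in exactly those taxa and in no other taxon (including the outgroup).

II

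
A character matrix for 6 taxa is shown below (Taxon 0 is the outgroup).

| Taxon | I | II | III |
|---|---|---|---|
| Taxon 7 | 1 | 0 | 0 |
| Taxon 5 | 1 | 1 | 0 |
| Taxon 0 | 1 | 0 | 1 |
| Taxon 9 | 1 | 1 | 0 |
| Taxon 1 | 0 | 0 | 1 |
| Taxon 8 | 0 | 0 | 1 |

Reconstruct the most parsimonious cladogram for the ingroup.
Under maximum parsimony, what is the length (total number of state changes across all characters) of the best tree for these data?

3

Character polarity is set by the outgroup: the derived state is whichever differs from the outgroup's state, so for I, III the derived state is '0', and for the remaining characters it is '1'.
I (derived state '0') is shared by Taxon 1 and Taxon 8 — a synapomorphy uniting that clade.
Only Taxon 5 and Taxon 9 show the derived state '1' for II, supporting them as a clade.
III: derived state '0' in Taxon 5, Taxon 7, and Taxon 9 only — synapomorphy for {Taxon 5, Taxon 7, Taxon 9}.
Most parsimonious ingroup topology: (((Taxon 9,Taxon 5),Taxon 7),(Taxon 8,Taxon 1)).
Changes per character on this tree: I: 1; II: 1; III: 1.
Total = 3.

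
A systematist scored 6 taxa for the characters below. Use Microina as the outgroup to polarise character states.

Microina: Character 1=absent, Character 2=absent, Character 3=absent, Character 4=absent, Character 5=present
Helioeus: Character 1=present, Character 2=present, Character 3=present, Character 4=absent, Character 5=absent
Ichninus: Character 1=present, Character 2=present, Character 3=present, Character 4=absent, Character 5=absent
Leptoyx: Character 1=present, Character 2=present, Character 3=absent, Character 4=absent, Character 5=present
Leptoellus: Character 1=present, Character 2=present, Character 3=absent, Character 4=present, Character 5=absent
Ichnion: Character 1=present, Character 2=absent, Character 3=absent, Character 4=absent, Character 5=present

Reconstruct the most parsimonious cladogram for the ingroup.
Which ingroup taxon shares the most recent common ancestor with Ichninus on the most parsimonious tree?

Helioeus

Character polarity is set by the outgroup: the derived state is whichever differs from the outgroup's state, so for Character 5 the derived state is 'absent', and for the remaining characters it is 'present'.
Character 1 (derived state 'present') is shared by all ingroup taxa — unites the whole ingroup.
Only Helioeus, Ichninus, Leptoellus, and Leptoyx show the derived state 'present' for Character 2, supporting them as a clade.
Character 3: derived state 'present' in Helioeus and Ichninus only — synapomorphy for {Helioeus, Ichninus}.
Character 4 (derived state 'present') is unique to Leptoellus (autapomorphy; uninformative for grouping).
Character 5: derived state 'absent' in Helioeus, Ichninus, and Leptoellus only — synapomorphy for {Helioeus, Ichninus, Leptoellus}.
Most parsimonious ingroup topology: ((((Helioeus,Ichninus),Leptoellus),Leptoyx),Ichnion).
Ichninus and Helioeus form a cherry on this tree, so they are sister taxa.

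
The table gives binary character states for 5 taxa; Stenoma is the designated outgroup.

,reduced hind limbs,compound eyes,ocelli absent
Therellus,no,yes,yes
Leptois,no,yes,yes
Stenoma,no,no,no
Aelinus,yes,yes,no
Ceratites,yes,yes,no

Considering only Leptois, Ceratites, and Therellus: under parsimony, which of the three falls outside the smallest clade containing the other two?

The outgroup has state 'no' for every character, so 'yes' is the derived state throughout.
reduced hind limbs: derived state 'yes' in Aelinus and Ceratites only — synapomorphy for {Aelinus, Ceratites}.
All ingroup taxa share the derived state 'yes' for compound eyes; it defines the ingroup but does not resolve relationships within it.
Only Leptois and Therellus show the derived state 'yes' for ocelli absent, supporting them as a clade.
Most parsimonious ingroup topology: ((Aelinus,Ceratites),(Leptois,Therellus)).
Leptois and Therellus share a more recent common ancestor with each other than either does with Ceratites, so Ceratites is the least closely related of the three.

Ceratites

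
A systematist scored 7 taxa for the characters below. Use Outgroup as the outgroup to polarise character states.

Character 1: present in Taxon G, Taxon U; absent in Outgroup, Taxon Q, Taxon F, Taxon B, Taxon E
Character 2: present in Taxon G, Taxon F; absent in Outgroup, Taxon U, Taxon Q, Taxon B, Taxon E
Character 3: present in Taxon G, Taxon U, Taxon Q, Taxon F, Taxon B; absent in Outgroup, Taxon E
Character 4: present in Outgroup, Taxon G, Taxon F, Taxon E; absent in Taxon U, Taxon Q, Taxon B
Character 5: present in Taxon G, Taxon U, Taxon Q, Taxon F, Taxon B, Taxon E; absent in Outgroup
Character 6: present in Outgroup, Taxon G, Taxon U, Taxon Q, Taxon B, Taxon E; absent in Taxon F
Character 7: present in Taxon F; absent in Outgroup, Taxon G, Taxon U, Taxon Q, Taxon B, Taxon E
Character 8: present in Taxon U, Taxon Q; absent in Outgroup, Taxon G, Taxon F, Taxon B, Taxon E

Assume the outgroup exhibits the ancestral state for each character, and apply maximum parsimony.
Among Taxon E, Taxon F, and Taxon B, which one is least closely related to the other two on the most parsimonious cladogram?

Taxon E

Character polarity is set by the outgroup: the derived state is whichever differs from the outgroup's state, so for Character 4, Character 6 the derived state is 'absent', and for the remaining characters it is 'present'.
Character 1 groups Taxon G and Taxon U, which is incompatible with the clades supported by the remaining characters; treating it as convergent (homoplasy) costs fewer steps than any alternative tree.
Only Taxon F and Taxon G show the derived state 'present' for Character 2, supporting them as a clade.
Character 3: derived state 'present' in Taxon B, Taxon F, Taxon G, Taxon Q, and Taxon U only — synapomorphy for {Taxon B, Taxon F, Taxon G, Taxon Q, Taxon U}.
Character 4: derived state 'absent' in Taxon B, Taxon Q, and Taxon U only — synapomorphy for {Taxon B, Taxon Q, Taxon U}.
Character 5 (derived state 'present') is shared by all ingroup taxa — unites the whole ingroup.
Character 6 (derived state 'absent') is unique to Taxon F (autapomorphy; uninformative for grouping).
Character 7 (derived state 'present') is unique to Taxon F (autapomorphy; uninformative for grouping).
Character 8 (derived state 'present') is shared by Taxon Q and Taxon U — a synapomorphy uniting that clade.
Most parsimonious ingroup topology: (((Taxon G,Taxon F),((Taxon U,Taxon Q),Taxon B)),Taxon E).
Taxon F and Taxon B share a more recent common ancestor with each other than either does with Taxon E, so Taxon E is the least closely related of the three.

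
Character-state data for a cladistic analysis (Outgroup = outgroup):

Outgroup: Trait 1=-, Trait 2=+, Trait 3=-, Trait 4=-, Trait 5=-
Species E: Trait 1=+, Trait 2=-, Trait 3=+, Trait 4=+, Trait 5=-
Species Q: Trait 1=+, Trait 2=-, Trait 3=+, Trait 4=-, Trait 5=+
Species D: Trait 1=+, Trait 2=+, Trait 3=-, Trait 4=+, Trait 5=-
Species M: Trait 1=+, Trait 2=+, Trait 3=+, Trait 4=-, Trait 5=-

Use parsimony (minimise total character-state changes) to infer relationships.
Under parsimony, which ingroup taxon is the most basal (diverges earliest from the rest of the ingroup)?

Character polarity is set by the outgroup: the derived state is whichever differs from the outgroup's state, so for Trait 2 the derived state is '-', and for the remaining characters it is '+'.
All ingroup taxa share the derived state '+' for Trait 1; it defines the ingroup but does not resolve relationships within it.
Only Species E and Species Q show the derived state '-' for Trait 2, supporting them as a clade.
Trait 3 (derived state '+') is shared by Species E, Species M, and Species Q — a synapomorphy uniting that clade.
Trait 4 (state '+') occurs in Species D and Species E but conflicts with the nesting implied by the other characters — most parsimoniously interpreted as homoplasy.
Trait 5 (derived state '+') is unique to Species Q (autapomorphy; uninformative for grouping).
Most parsimonious ingroup topology: (((Species E,Species Q),Species M),Species D).
Species D is sister to the clade containing all other ingroup taxa, so it is the earliest-diverging (most basal) ingroup lineage.

Species D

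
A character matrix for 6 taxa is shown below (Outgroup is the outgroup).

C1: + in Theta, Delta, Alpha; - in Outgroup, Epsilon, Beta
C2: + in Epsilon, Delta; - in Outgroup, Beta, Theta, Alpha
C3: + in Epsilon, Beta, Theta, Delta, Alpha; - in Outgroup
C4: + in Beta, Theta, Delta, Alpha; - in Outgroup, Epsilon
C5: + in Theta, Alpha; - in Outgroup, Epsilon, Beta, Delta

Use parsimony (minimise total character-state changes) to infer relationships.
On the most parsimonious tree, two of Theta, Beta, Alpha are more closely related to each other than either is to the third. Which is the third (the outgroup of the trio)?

Beta

The outgroup has state '-' for every character, so '+' is the derived state throughout.
C1: derived state '+' in Alpha, Delta, and Theta only — synapomorphy for {Alpha, Delta, Theta}.
C2 groups Delta and Epsilon, which is incompatible with the clades supported by the remaining characters; treating it as convergent (homoplasy) costs fewer steps than any alternative tree.
All ingroup taxa share the derived state '+' for C3; it defines the ingroup but does not resolve relationships within it.
C4 (derived state '+') is shared by Alpha, Beta, Delta, and Theta — a synapomorphy uniting that clade.
C5: derived state '+' in Alpha and Theta only — synapomorphy for {Alpha, Theta}.
Most parsimonious ingroup topology: (Epsilon,(Beta,((Theta,Alpha),Delta))).
Alpha and Theta share a more recent common ancestor with each other than either does with Beta, so Beta is the least closely related of the three.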